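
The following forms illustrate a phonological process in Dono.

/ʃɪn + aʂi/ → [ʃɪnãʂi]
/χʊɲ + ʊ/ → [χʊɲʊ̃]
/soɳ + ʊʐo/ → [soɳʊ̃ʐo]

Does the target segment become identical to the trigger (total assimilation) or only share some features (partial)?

The vowel /a/ surfaces as nasalised [ã] next to the preceding nasal /n/ — it has acquired the [+nasal] feature of its neighbour.
The other forms show the same pattern: /ʊ/ → [ʊ̃] after /ɲ/; /ʊ/ → [ʊ̃] after /ɳ/ — each time a vowel is nasalised next to a preceding nasal.

partial assimilation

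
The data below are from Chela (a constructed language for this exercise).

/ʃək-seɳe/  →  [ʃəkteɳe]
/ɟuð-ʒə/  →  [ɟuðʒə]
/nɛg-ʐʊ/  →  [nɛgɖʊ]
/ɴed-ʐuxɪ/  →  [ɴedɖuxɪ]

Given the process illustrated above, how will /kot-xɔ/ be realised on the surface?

The data show progressive manner assimilation: /s/ → [t] after /k/; /ʐ/ → [ɖ] after /g/; /ʐ/ → [ɖ] after /d/. In each pair only manner changes, matching the preceding consonant, while place and voice stay constant.
No alternation appears in [ɟuðʒə]: there the adjacent consonants already agree in manner (/ʒ/ and /ð/ are both fricatives), so this form is consistent with the same rule.
The rule targets /x/ (voiceless velar fricative), which sits after the trigger /t/ (stop).
Changing only its manner to stop gives [k] — the voiceless velar stop.

[kotkɔ]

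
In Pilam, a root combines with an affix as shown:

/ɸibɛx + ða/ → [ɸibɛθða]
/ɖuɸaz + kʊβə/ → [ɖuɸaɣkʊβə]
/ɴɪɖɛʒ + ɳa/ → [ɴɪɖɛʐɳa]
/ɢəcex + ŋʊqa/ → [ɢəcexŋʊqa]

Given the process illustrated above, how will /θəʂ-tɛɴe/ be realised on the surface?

The data show regressive place assimilation: /x/ → [θ] before /ð/; /z/ → [ɣ] before /k/; /ʒ/ → [ʐ] before /ɳ/. In each pair only place changes, matching the following consonant, while manner and voice stay constant.
No alternation appears in [ɢəcexŋʊqa]: there the adjacent consonants already agree in place (/x/ and /ŋ/ are both velar), so this form is consistent with the same rule.
The rule targets /ʂ/ (voiceless retroflex fricative), which sits before the trigger /t/ (alveolar).
The voiceless alveolar fricative is [s], so /ʂ/ → [s].

[θəstɛɴe]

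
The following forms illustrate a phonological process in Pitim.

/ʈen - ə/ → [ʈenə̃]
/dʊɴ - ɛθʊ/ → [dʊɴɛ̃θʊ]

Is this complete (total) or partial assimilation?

partial assimilation

The vowel /ə/ surfaces as nasalised [ə̃] next to the preceding nasal /n/ — it has acquired the [+nasal] feature of its neighbour.
The other form shows the same pattern: /ɛ/ → [ɛ̃] after /ɴ/ — each time a vowel is nasalised next to a preceding nasal.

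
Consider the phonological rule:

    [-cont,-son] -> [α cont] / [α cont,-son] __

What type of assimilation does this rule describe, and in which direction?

progressive manner assimilation

The shared variable α links the value of [cont] on the target to that of the neighbouring obstruent. [cont] distinguishes stops from fricatives — a manner-of-articulation feature — so this is manner assimilation.
Since the environment is written before the underscore, the trigger precedes the target; the direction is progressive.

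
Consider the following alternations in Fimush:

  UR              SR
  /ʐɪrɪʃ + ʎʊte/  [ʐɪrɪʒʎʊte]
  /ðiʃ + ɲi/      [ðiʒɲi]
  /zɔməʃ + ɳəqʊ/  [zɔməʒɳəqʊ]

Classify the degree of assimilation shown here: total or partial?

Underlying /ʃ/ is realised as [ʒ] next to /ʎ/; /ʎ/ itself does not change.
/ʃ/ is voiceless while /ʎ/ is voiced; the output [ʒ] is voiced, matching the trigger — so the feature that spreads is voicing.
Place and manner are unchanged, so the assimilation is partial, not total.
The same holds elsewhere in the data: /ʃ/ → [ʒ] before /ɲ/ (voiceless → voiced, matching voiced); /ʃ/ → [ʒ] before /ɳ/ (voiceless → voiced, matching voiced) — only voicing changes, and always toward the following segment.

partial assimilation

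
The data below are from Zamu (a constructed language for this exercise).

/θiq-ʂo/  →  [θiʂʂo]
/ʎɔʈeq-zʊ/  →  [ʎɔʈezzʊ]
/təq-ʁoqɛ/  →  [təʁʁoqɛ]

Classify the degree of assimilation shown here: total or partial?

The segment that alternates is /q/, which surfaces as [ʂ] when adjacent to /ʂ/.
The output [ʂ] is identical to the trigger /ʂ/ — every feature (place, manner, voicing) has been copied — so this is total assimilation.
The other forms behave the same way: /q/ → [z] before /z/; /q/ → [ʁ] before /ʁ/ — in each case the output is a copy of the following consonant.

total assimilation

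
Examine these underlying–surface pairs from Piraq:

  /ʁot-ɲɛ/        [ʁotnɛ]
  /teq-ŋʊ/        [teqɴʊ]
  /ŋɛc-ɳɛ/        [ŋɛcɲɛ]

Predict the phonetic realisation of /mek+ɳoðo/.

[mekŋoðo]

The data show progressive place assimilation: /ɲ/ → [n] after /t/; /ŋ/ → [ɴ] after /q/; /ɳ/ → [ɲ] after /c/. In each pair only place changes, matching the preceding consonant, while manner and voice stay constant.
/ɳ/ is a voiced retroflex nasal. The preceding trigger /k/ is velar, so /ɳ/ must become velar as well.
Changing only its place to velar gives [ŋ] — the voiced velar nasal.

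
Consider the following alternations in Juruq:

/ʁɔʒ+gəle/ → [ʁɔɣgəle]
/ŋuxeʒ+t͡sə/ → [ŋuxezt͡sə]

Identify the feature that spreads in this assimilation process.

Comparing underlying and surface forms, /ʒ/ → [ɣ] is the alternation; the neighbouring /g/ is constant.
/ʒ/ is postalveolar while /g/ is velar; the output [ɣ] is velar, matching the trigger — so the feature that spreads is place.
The other alternating form patterns the same way: /ʒ/ → [z] before /t͡s/ (postalveolar → alveolar, matching alveolar) — only place changes, and always toward the following segment.

place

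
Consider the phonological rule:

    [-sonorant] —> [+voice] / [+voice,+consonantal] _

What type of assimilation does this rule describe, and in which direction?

The structural change is [+voice], and the conditioning segment [+voice,+consonantal] (a voiced consonant) is itself voiced, so the target comes to share the voicing of its neighbour — voicing assimilation.
The conditioning segment sits to the left of the focus bar, meaning the trigger precedes the segment that changes — progressive assimilation.

progressive voicing assimilation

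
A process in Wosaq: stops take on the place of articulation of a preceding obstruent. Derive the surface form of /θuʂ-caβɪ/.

/c/ is a voiceless palatal stop. The preceding trigger /ʂ/ is retroflex, so /c/ must become retroflex as well.
The voiceless retroflex stop is [ʈ], so /c/ → [ʈ].

[θuʂʈaβɪ]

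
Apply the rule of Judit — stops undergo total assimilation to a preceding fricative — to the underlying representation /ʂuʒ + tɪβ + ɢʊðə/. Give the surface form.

/t/ is the segment targeted by the rule; it sits immediately after /ʒ/, so it assimilates completely and surfaces as [ʒ].
At the second juncture, /ɢ/ likewise becomes [β] adjacent to /β/.

[ʂuʒʒɪββʊðə]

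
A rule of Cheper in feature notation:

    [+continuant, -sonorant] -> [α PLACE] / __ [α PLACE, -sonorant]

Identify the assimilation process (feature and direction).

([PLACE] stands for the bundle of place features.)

The shared variable α links the value of the place features (abbreviated [PLACE]) on the target to the same value on the neighbouring segment, so place is the feature that assimilates.
Since the environment is written after the underscore, the trigger follows the target; the direction is regressive.

regressive place assimilation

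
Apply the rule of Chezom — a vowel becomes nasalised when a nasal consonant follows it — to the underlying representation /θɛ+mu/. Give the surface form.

/ɛ/ sits next to the nasal /m/ and is therefore nasalised to [ɛ̃].

[θɛ̃mu]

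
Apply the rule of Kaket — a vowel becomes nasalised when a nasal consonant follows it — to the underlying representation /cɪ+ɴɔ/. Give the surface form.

[cɪ̃ɴɔ]

/ɪ/ sits next to the nasal /ɴ/ and is therefore nasalised to [ɪ̃].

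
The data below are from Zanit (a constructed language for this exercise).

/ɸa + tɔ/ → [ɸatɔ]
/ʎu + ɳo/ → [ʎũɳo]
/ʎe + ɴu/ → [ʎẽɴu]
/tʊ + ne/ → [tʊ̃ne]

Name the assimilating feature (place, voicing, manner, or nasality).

The vowel /u/ surfaces as nasalised [ũ] next to the following nasal /ɳ/ — it has acquired the [+nasal] feature of its neighbour.
The other forms show the same pattern: /e/ → [ẽ] before /ɴ/; /ʊ/ → [ʊ̃] before /n/ — each time a vowel is nasalised next to a following nasal.
No change occurs in [ɸatɔ] because the vowel at the boundary is adjacent to an oral consonant, not a nasal (/a/ next to /t/).

nasality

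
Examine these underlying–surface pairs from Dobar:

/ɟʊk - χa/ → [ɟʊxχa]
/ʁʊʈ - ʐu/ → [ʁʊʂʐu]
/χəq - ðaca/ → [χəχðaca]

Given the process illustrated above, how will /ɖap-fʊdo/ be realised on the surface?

[ɖaɸfʊdo]

The data show regressive manner assimilation: /k/ → [x] before /χ/; /ʈ/ → [ʂ] before /ʐ/; /q/ → [χ] before /ð/. In each pair only manner changes, matching the following consonant, while place and voice stay constant.
/p/ is a voiceless bilabial stop. The following trigger /f/ is a fricative, so /p/ must become a fricative as well.
A voiceless bilabial fricative is [ɸ], so the surface segment is [ɸ].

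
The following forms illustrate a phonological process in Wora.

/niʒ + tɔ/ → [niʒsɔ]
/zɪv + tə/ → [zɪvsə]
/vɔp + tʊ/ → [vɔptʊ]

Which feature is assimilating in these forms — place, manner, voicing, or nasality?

Comparing underlying and surface forms, /t/ → [s] is the alternation; the neighbouring /ʒ/ is constant.
The change stop → fricative matches the manner of the preceding /ʒ/, identifying this as manner assimilation.
The same holds elsewhere in the data: /t/ → [s] after /v/ (stop → fricative, matching a fricative) — only manner changes, and always toward the preceding segment.
Nothing changes in [vɔptʊ]: there the adjacent consonants already agree in manner (/t/ and /p/ are both stops), so this form is consistent with the same rule.

manner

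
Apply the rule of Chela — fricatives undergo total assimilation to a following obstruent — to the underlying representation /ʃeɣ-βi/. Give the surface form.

[ʃeββi]

/ɣ/ is the segment targeted by the rule; it sits immediately before /β/, so it assimilates completely and surfaces as [β].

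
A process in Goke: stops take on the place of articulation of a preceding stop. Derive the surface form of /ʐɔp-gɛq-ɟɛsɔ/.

The rule targets /g/ (voiced velar stop), which sits after the trigger /p/ (bilabial).
The voiced bilabial stop is [b], so /g/ → [b].
The same rule applies at the second boundary: /ɟ/ → [ɢ] next to /q/.

[ʐɔpbɛqɢɛsɔ]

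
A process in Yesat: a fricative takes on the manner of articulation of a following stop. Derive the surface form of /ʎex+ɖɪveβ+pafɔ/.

[ʎekɖɪvebpafɔ]

/x/ is a voiceless velar fricative. The following trigger /ɖ/ is a stop, so /x/ must become a stop as well.
A voiceless velar stop is [k], so the surface segment is [k].
At the second juncture, /β/ likewise becomes [b] adjacent to /p/.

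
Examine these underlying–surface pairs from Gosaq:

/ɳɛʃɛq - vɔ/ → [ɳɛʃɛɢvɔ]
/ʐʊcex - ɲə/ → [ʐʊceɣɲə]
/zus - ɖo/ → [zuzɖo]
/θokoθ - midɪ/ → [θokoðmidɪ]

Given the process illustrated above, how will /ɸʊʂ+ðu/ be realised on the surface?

[ɸʊʐðu]

The data show regressive voicing assimilation: /q/ → [ɢ] before /v/; /x/ → [ɣ] before /ɲ/; /s/ → [z] before /ɖ/; /θ/ → [ð] before /m/. In each pair only voicing changes, matching the following consonant, while place and manner stay constant.
/ʂ/ is a voiceless retroflex fricative. The following trigger /ð/ is voiced, so /ʂ/ must become voiced as well.
A voiced retroflex fricative is [ʐ], so the surface segment is [ʐ].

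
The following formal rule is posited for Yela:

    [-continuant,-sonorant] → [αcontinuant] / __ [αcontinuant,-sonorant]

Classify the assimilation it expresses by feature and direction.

The shared variable α links the value of [continuant] on the target to that of the neighbouring obstruent. [continuant] distinguishes stops from fricatives — a manner-of-articulation feature — so this is manner assimilation.
The conditioning segment sits to the right of the focus bar, meaning the trigger follows the segment that changes — regressive assimilation.

regressive manner assimilation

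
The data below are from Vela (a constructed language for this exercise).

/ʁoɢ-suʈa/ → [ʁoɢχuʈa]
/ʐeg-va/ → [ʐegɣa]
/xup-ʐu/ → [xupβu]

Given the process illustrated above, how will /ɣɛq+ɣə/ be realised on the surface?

[ɣɛqʁə]

The data show progressive place assimilation: /s/ → [χ] after /ɢ/; /v/ → [ɣ] after /g/; /ʐ/ → [β] after /p/. In each pair only place changes, matching the preceding consonant, while manner and voice stay constant.
/ɣ/ is a voiced velar fricative. The preceding trigger /q/ is uvular, so /ɣ/ must become uvular as well.
Changing only its place to uvular gives [ʁ] — the voiced uvular fricative.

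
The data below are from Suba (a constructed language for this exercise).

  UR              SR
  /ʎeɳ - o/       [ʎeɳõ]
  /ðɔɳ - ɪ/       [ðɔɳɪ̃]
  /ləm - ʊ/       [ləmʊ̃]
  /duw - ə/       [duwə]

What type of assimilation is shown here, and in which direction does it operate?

The vowel /o/ surfaces as nasalised [õ] next to the preceding nasal /ɳ/ — it has acquired the [+nasal] feature of its neighbour.
Likewise in the remaining data: /ɪ/ → [ɪ̃] after /ɳ/; /ʊ/ → [ʊ̃] after /m/ — each time a vowel is nasalised next to a preceding nasal.
No change occurs in [duwə] because the vowel at the boundary is adjacent to an oral consonant, not a nasal (/ə/ next to /w/).
Because the conditioning nasal is to the left of the vowel that changes, the process is progressive (perseverative).

progressive nasality assimilation (vowel nasalisation)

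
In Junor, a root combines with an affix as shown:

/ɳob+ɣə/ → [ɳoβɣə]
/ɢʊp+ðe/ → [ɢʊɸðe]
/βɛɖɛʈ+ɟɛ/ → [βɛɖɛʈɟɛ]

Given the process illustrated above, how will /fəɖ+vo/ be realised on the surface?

[fəʐvo]

The data show regressive manner assimilation: /b/ → [β] before /ɣ/; /p/ → [ɸ] before /ð/. In each pair only manner changes, matching the following consonant, while place and voice stay constant.
Nothing changes in [βɛɖɛʈɟɛ]: there the adjacent consonants already agree in manner (/ʈ/ and /ɟ/ are both stops), so this form is consistent with the same rule.
The rule targets /ɖ/ (voiced retroflex stop), which sits before the trigger /v/ (fricative).
Changing only its manner to fricative gives [ʐ] — the voiced retroflex fricative.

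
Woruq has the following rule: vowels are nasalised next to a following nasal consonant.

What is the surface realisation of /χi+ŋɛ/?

[χĩŋɛ]

The vowel /i/ is adjacent to the following nasal /ŋ/, so it acquires [+nasal] and surfaces as [ĩ].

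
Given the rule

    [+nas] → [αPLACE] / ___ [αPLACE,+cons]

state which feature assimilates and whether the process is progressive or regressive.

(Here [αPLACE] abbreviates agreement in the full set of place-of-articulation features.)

The rule copies the place features (abbreviated [PLACE]) from the environment onto the target, so the assimilating feature is place.
Since the environment is written after the underscore, the trigger follows the target; the direction is regressive.

regressive place assimilation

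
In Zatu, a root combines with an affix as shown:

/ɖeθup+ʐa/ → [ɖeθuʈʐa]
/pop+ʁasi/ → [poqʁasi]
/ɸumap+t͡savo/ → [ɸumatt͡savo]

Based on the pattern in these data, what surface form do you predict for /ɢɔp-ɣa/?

The data show regressive place assimilation: /p/ → [ʈ] before /ʐ/; /p/ → [q] before /ʁ/; /p/ → [t] before /t͡s/. In each pair only place changes, matching the following consonant, while manner and voice stay constant.
The rule targets /p/ (voiceless bilabial stop), which sits before the trigger /ɣ/ (velar).
A voiceless velar stop is [k], so the surface segment is [k].

[ɢɔkɣa]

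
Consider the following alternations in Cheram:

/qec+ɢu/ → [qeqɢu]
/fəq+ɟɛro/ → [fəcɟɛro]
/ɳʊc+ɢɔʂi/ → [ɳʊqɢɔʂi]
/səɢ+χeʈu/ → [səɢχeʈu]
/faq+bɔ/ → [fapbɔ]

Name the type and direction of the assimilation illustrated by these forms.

regressive place assimilation

The segment that alternates is /c/, which surfaces as [q] when adjacent to /ɢ/.
The change palatal → uvular matches the place of the following /ɢ/, identifying this as place assimilation.
Manner and voice are unchanged, so the assimilation is partial, not total.
Checking the remaining alternations: /q/ → [c] before /ɟ/ (uvular → palatal, matching palatal); /q/ → [p] before /b/ (uvular → bilabial, matching bilabial) — only place changes, and always toward the following segment.
Nothing changes in [səɢχeʈu]: there the adjacent consonants already agree in place (/ɢ/ and /χ/ are both uvular), so this form is consistent with the same rule.
The trigger is the following segment, so the direction is regressive (anticipatory).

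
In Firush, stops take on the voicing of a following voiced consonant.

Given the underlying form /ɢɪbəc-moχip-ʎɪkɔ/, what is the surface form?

/c/ is a voiceless palatal stop. The following trigger /m/ is voiced, so /c/ must become voiced as well.
The voiced palatal stop is [ɟ], so /c/ → [ɟ].
The same rule applies at the second boundary: /p/ → [b] next to /ʎ/.

[ɢɪbəɟmoχibʎɪkɔ]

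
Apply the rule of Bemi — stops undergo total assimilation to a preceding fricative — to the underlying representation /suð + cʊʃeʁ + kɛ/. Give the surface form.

/c/ is the segment targeted by the rule; it sits immediately after /ð/, so it assimilates completely and surfaces as [ð].
The same rule applies at the second boundary: /k/ → [ʁ] next to /ʁ/.

[suððʊʃeʁʁɛ]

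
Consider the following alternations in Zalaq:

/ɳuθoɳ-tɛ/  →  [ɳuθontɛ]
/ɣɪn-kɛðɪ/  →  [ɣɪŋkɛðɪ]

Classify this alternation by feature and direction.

regressive place assimilation

Underlying /ɳ/ is realised as [n] next to /t/; /t/ itself does not change.
/ɳ/ is retroflex while /t/ is alveolar; the output [n] is alveolar, matching the trigger — so the feature that spreads is place.
Manner and voice are unchanged, so the assimilation is partial, not total.
Checking the remaining alternation: /n/ → [ŋ] before /k/ (alveolar → velar, matching velar) — only place changes, and always toward the following segment.
The trigger is the following segment, so the direction is regressive (anticipatory).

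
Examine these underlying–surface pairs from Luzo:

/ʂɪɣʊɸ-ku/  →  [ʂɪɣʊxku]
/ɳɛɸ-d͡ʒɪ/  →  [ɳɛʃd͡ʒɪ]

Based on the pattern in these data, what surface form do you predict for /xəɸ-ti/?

[xəsti]

The data show regressive place assimilation: /ɸ/ → [x] before /k/; /ɸ/ → [ʃ] before /d͡ʒ/. In each pair only place changes, matching the following consonant, while manner and voice stay constant.
/ɸ/ is a voiceless bilabial fricative. The following trigger /t/ is alveolar, so /ɸ/ must become alveolar as well.
Changing only its place to alveolar gives [s] — the voiceless alveolar fricative.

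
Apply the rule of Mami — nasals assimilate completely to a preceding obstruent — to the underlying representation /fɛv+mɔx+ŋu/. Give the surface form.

/m/ is the segment targeted by the rule; it sits immediately after /v/, so it assimilates completely and surfaces as [v].
The same rule applies at the second boundary: /ŋ/ → [x] next to /x/.

[fɛvvɔxxu]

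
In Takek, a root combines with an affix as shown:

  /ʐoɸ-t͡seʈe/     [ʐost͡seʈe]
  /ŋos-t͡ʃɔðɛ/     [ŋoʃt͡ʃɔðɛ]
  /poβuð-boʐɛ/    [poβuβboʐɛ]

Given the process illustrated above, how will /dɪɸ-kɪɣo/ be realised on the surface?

The data show regressive place assimilation: /ɸ/ → [s] before /t͡s/; /s/ → [ʃ] before /t͡ʃ/; /ð/ → [β] before /b/. In each pair only place changes, matching the following consonant, while manner and voice stay constant.
/ɸ/ is a voiceless bilabial fricative. The following trigger /k/ is velar, so /ɸ/ must become velar as well.
Changing only its place to velar gives [x] — the voiceless velar fricative.

[dɪxkɪɣo]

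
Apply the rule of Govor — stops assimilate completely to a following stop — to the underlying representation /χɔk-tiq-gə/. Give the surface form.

/k/ is the segment targeted by the rule; it sits immediately before /t/, so it assimilates completely and surfaces as [t].
The same rule applies at the second boundary: /q/ → [g] next to /g/.

[χɔttiggə]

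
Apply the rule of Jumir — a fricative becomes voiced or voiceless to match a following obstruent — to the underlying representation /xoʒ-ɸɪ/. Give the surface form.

The rule targets /ʒ/ (voiced postalveolar fricative), which sits before the trigger /ɸ/ (voiceless).
A voiceless postalveolar fricative is [ʃ], so the surface segment is [ʃ].

[xoʃɸɪ]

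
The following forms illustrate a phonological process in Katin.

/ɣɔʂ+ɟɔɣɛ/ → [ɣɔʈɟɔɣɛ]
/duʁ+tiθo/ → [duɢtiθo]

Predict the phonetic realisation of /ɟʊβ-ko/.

The data show regressive manner assimilation: /ʂ/ → [ʈ] before /ɟ/; /ʁ/ → [ɢ] before /t/. In each pair only manner changes, matching the following consonant, while place and voice stay constant.
/β/ is a voiced bilabial fricative. The following trigger /k/ is a stop, so /β/ must become a stop as well.
Changing only its manner to stop gives [b] — the voiced bilabial stop.

[ɟʊbko]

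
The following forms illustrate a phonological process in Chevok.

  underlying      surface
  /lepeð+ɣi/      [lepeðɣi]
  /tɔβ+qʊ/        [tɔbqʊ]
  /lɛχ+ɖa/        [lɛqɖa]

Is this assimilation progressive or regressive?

regressive

Comparing underlying and surface forms, /β/ → [b] is the alternation; the neighbouring /q/ is constant.
The change fricative → stop matches the manner of the following /q/, identifying this as manner assimilation.
The same holds elsewhere in the data: /χ/ → [q] before /ɖ/ (fricative → stop, matching a stop) — only manner changes, and always toward the following segment.
Nothing changes in [lepeðɣi]: there the adjacent consonants already agree in manner (/ð/ and /ɣ/ are both fricatives), so this form is consistent with the same rule.
Since the segment that changes precedes the conditioning segment, the assimilation is regressive.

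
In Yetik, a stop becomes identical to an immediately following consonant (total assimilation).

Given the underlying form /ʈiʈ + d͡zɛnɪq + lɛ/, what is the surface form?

/ʈ/ is the segment targeted by the rule; it sits immediately before /d͡z/, so it assimilates completely and surfaces as [d͡z].
At the second juncture, /q/ likewise becomes [l] adjacent to /l/.

[ʈid͡zd͡zɛnɪllɛ]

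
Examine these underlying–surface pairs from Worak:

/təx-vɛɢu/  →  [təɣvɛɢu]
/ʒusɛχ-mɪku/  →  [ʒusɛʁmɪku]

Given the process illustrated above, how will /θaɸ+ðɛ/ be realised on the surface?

[θaβðɛ]

The data show regressive voicing assimilation: /x/ → [ɣ] before /v/; /χ/ → [ʁ] before /m/. In each pair only voicing changes, matching the following consonant, while place and manner stay constant.
The rule targets /ɸ/ (voiceless bilabial fricative), which sits before the trigger /ð/ (voiced).
A voiced bilabial fricative is [β], so the surface segment is [β].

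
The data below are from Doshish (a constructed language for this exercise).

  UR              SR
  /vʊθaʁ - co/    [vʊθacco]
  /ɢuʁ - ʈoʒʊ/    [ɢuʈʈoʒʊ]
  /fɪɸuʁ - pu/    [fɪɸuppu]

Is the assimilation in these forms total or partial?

Underlying /ʁ/ is realised as [c] next to /c/; /c/ itself does not change.
The output [c] is identical to the trigger /c/ — every feature (place, manner, voicing) has been copied — so this is total assimilation.
The remaining alternations confirm this: /ʁ/ → [ʈ] before /ʈ/; /ʁ/ → [p] before /p/ — in each case the output is a copy of the following consonant.

total assimilation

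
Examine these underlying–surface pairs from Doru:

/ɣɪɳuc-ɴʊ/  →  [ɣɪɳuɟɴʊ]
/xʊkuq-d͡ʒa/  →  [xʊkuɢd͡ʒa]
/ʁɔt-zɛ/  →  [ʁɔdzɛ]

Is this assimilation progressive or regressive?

regressive

Comparing underlying and surface forms, /c/ → [ɟ] is the alternation; the neighbouring /ɴ/ is constant.
/c/ is voiceless while /ɴ/ is voiced; the output [ɟ] is voiced, matching the trigger — so the feature that spreads is voicing.
The other alternating forms pattern the same way: /q/ → [ɢ] before /d͡ʒ/ (voiceless → voiced, matching voiced); /t/ → [d] before /z/ (voiceless → voiced, matching voiced) — only voicing changes, and always toward the following segment.
Since the segment that changes precedes the conditioning segment, the assimilation is regressive.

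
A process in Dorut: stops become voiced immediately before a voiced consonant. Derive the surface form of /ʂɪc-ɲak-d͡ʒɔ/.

The rule targets /c/ (voiceless palatal stop), which sits before the trigger /ɲ/ (voiced).
A voiced palatal stop is [ɟ], so the surface segment is [ɟ].
The same rule applies at the second boundary: /k/ → [g] next to /d͡ʒ/.

[ʂɪɟɲagd͡ʒɔ]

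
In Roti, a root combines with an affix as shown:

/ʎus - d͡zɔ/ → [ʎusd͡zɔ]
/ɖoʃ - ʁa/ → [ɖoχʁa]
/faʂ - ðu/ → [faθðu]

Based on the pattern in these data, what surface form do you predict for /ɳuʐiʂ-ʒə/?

The data show regressive place assimilation: /ʃ/ → [χ] before /ʁ/; /ʂ/ → [θ] before /ð/. In each pair only place changes, matching the following consonant, while manner and voice stay constant.
Nothing changes in [ʎusd͡zɔ]: there the adjacent consonants already agree in place (/s/ and /d͡z/ are both alveolar), so this form is consistent with the same rule.
The rule targets /ʂ/ (voiceless retroflex fricative), which sits before the trigger /ʒ/ (postalveolar).
A voiceless postalveolar fricative is [ʃ], so the surface segment is [ʃ].

[ɳuʐiʃʒə]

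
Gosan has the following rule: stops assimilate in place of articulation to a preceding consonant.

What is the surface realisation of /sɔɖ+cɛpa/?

[sɔɖʈɛpa]

The rule targets /c/ (voiceless palatal stop), which sits after the trigger /ɖ/ (retroflex).
Changing only its place to retroflex gives [ʈ] — the voiceless retroflex stop.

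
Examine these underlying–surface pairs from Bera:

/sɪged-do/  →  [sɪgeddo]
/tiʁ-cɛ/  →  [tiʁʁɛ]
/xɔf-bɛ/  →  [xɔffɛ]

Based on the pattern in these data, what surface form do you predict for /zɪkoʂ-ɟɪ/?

[zɪkoʂʂɪ]

The data show progressive total assimilation (/c/ → [ʁ] after /ʁ/; /b/ → [f] after /f/): in every case the target segment becomes identical to its preceding neighbour, copying more than a single feature.
In [sɪgeddo] the two consonants at the boundary are already identical (/d/ + /d/), so the rule applies vacuously and nothing changes.
/ɟ/ is the segment targeted by the rule; it sits immediately after /ʂ/, so it assimilates completely and surfaces as [ʂ].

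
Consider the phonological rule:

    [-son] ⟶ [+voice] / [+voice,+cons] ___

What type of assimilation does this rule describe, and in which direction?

progressive voicing assimilation

The target ([-son], obstruents) acquires [+voice] next to a voiced consonant ([+voice,+cons]) — it takes on the voicing of its neighbour, so the feature that spreads is voicing.
The conditioning segment sits to the left of the focus bar, meaning the trigger precedes the segment that changes — progressive assimilation.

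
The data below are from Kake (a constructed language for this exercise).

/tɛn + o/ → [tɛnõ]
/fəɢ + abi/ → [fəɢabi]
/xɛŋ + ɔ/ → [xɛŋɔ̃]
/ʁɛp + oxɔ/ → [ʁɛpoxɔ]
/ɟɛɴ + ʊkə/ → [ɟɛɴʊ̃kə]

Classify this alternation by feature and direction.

The vowel /o/ surfaces as nasalised [õ] next to the preceding nasal /n/ — it has acquired the [+nasal] feature of its neighbour.
The other forms show the same pattern: /ɔ/ → [ɔ̃] after /ŋ/; /ʊ/ → [ʊ̃] after /ɴ/ — each time a vowel is nasalised next to a preceding nasal.
No change occurs in [fəɢabi], [ʁɛpoxɔ] because the vowel at the boundary is adjacent to an oral consonant, not a nasal (/a/ next to /ɢ/; /o/ next to /p/).
Because the conditioning nasal is to the left of the vowel that changes, the process is progressive (perseverative).

progressive nasality assimilation (vowel nasalisation)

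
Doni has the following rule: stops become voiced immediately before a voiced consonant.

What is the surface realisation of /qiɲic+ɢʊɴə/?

[qiɲiɟɢʊɴə]

/c/ is a voiceless palatal stop. The following trigger /ɢ/ is voiced, so /c/ must become voiced as well.
A voiced palatal stop is [ɟ], so the surface segment is [ɟ].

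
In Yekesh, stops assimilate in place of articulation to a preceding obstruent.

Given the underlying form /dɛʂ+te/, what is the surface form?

/t/ is a voiceless alveolar stop. The preceding trigger /ʂ/ is retroflex, so /t/ must become retroflex as well.
A voiceless retroflex stop is [ʈ], so the surface segment is [ʈ].

[dɛʂʈe]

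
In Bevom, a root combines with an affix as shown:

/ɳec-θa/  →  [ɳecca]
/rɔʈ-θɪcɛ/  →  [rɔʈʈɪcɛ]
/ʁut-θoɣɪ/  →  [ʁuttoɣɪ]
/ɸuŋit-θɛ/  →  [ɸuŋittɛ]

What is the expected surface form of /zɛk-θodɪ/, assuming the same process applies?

The data show progressive total assimilation (/θ/ → [c] after /c/; /θ/ → [ʈ] after /ʈ/; /θ/ → [t] after /t/): in every case the target segment becomes identical to its preceding neighbour, copying more than a single feature.
/θ/ is the segment targeted by the rule; it sits immediately after /k/, so it assimilates completely and surfaces as [k].

[zɛkkodɪ]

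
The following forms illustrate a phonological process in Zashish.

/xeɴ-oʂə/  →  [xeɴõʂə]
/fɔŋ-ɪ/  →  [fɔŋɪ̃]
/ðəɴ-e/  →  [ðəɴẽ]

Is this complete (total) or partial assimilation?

partial assimilation

The vowel /o/ surfaces as nasalised [õ] next to the preceding nasal /ɴ/ — it has acquired the [+nasal] feature of its neighbour.
The other forms show the same pattern: /ɪ/ → [ɪ̃] after /ŋ/; /e/ → [ẽ] after /ɴ/ — each time a vowel is nasalised next to a preceding nasal.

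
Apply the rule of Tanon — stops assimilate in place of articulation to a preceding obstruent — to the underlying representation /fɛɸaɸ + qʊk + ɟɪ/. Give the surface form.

/q/ is a voiceless uvular stop. The preceding trigger /ɸ/ is bilabial, so /q/ must become bilabial as well.
The voiceless bilabial stop is [p], so /q/ → [p].
The same rule applies at the second boundary: /ɟ/ → [g] next to /k/.

[fɛɸaɸpʊkgɪ]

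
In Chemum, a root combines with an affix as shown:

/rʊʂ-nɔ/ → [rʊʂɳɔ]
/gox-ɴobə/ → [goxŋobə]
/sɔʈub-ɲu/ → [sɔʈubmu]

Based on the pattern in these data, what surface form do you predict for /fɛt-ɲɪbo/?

[fɛtnɪbo]

The data show progressive place assimilation: /n/ → [ɳ] after /ʂ/; /ɴ/ → [ŋ] after /x/; /ɲ/ → [m] after /b/. In each pair only place changes, matching the preceding consonant, while manner and voice stay constant.
The rule targets /ɲ/ (voiced palatal nasal), which sits after the trigger /t/ (alveolar).
A voiced alveolar nasal is [n], so the surface segment is [n].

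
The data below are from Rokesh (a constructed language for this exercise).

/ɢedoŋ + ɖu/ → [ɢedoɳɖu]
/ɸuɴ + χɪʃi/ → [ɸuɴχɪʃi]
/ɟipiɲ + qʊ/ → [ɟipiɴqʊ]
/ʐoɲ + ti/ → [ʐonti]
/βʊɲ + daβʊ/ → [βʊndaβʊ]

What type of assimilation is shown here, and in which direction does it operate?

Comparing underlying and surface forms, /ŋ/ → [ɳ] is the alternation; the neighbouring /ɖ/ is constant.
The change velar → retroflex matches the place of the following /ɖ/, identifying this as place assimilation.
Manner and voice are unchanged, so the assimilation is partial, not total.
The other alternating forms pattern the same way: /ɲ/ → [ɴ] before /q/ (palatal → uvular, matching uvular); /ɲ/ → [n] before /t/ (palatal → alveolar, matching alveolar); /ɲ/ → [n] before /d/ (palatal → alveolar, matching alveolar) — only place changes, and always toward the following segment.
Nothing changes in [ɸuɴχɪʃi]: there the adjacent consonants already agree in place (/ɴ/ and /χ/ are both uvular), so this form is consistent with the same rule.
Since the segment that changes precedes the conditioning segment, the assimilation is regressive.

regressive place assimilation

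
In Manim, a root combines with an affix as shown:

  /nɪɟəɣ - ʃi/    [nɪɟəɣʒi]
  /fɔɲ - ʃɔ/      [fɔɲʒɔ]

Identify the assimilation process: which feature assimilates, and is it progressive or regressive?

The segment that alternates is /ʃ/, which surfaces as [ʒ] when adjacent to /ɣ/.
/ʃ/ is voiceless while /ɣ/ is voiced; the output [ʒ] is voiced, matching the trigger — so the feature that spreads is voicing.
Place and manner are unchanged, so the assimilation is partial, not total.
The same holds elsewhere in the data: /ʃ/ → [ʒ] after /ɲ/ (voiceless → voiced, matching voiced) — only voicing changes, and always toward the preceding segment.
The trigger is the preceding segment, so the direction is progressive (perseverative).

progressive voicing assimilation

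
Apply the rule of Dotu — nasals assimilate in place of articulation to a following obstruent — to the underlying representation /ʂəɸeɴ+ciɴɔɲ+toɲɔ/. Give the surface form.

The rule targets /ɴ/ (voiced uvular nasal), which sits before the trigger /c/ (palatal).
The voiced palatal nasal is [ɲ], so /ɴ/ → [ɲ].
The same rule applies at the second boundary: /ɲ/ → [n] next to /t/.

[ʂəɸeɲciɴɔntoɲɔ]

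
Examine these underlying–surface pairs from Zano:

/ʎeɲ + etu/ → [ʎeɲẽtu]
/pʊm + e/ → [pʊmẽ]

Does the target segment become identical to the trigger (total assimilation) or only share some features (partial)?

The vowel /e/ surfaces as nasalised [ẽ] next to the preceding nasal /ɲ/ — it has acquired the [+nasal] feature of its neighbour.
Likewise in the remaining data: /e/ → [ẽ] after /m/ — each time a vowel is nasalised next to a preceding nasal.

partial assimilation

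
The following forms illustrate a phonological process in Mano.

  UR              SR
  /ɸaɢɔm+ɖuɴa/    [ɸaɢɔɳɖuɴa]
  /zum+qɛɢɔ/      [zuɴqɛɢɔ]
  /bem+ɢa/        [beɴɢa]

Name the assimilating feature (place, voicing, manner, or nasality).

The segment that alternates is /m/, which surfaces as [ɳ] when adjacent to /ɖ/.
/m/ is bilabial while /ɖ/ is retroflex; the output [ɳ] is retroflex, matching the trigger — so the feature that spreads is place.
Checking the remaining alternations: /m/ → [ɴ] before /q/ (bilabial → uvular, matching uvular); /m/ → [ɴ] before /ɢ/ (bilabial → uvular, matching uvular) — only place changes, and always toward the following segment.

place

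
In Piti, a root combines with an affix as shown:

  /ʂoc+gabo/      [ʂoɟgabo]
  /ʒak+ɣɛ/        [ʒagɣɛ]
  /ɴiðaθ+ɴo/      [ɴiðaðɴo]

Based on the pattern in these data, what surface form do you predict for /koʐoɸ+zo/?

[koʐoβzo]

The data show regressive voicing assimilation: /c/ → [ɟ] before /g/; /k/ → [g] before /ɣ/; /θ/ → [ð] before /ɴ/. In each pair only voicing changes, matching the following consonant, while place and manner stay constant.
/ɸ/ is a voiceless bilabial fricative. The following trigger /z/ is voiced, so /ɸ/ must become voiced as well.
A voiced bilabial fricative is [β], so the surface segment is [β].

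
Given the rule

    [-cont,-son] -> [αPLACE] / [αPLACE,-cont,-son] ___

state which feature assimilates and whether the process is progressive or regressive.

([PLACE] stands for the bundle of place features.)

The rule copies the place features (abbreviated [PLACE]) from the environment onto the target, so the assimilating feature is place.
Since the environment is written before the underscore, the trigger precedes the target; the direction is progressive.

progressive place assimilation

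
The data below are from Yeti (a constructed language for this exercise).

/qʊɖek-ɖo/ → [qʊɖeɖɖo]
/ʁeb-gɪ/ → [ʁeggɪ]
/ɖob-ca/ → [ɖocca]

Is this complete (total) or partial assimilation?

Comparing underlying and surface forms, /k/ → [ɖ] is the alternation; the neighbouring /ɖ/ is constant.
The output [ɖ] is identical to the trigger /ɖ/ — every feature (place, manner, voicing) has been copied — so this is total assimilation.
The remaining alternations confirm this: /b/ → [g] before /g/; /b/ → [c] before /c/ — in each case the output is a copy of the following consonant.

total assimilation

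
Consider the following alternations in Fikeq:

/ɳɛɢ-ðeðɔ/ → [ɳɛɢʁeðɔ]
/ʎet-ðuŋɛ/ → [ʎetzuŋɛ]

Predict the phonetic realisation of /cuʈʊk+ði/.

The data show progressive place assimilation: /ð/ → [ʁ] after /ɢ/; /ð/ → [z] after /t/. In each pair only place changes, matching the preceding consonant, while manner and voice stay constant.
/ð/ is a voiced dental fricative. The preceding trigger /k/ is velar, so /ð/ must become velar as well.
The voiced velar fricative is [ɣ], so /ð/ → [ɣ].

[cuʈʊkɣi]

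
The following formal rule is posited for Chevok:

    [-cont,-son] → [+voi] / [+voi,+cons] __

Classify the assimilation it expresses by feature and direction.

The target ([-cont,-son], stops) acquires [+voi] next to a voiced consonant ([+voi,+cons]) — it takes on the voicing of its neighbour, so the feature that spreads is voicing.
The conditioning segment sits to the left of the focus bar, meaning the trigger precedes the segment that changes — progressive assimilation.

progressive voicing assimilation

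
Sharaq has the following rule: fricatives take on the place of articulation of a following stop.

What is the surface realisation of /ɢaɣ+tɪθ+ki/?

[ɢaztɪxki]

The rule targets /ɣ/ (voiced velar fricative), which sits before the trigger /t/ (alveolar).
The voiced alveolar fricative is [z], so /ɣ/ → [z].
At the second juncture, /θ/ likewise becomes [x] adjacent to /k/.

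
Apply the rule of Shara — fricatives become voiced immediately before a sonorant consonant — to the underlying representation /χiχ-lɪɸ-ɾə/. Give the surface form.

/χ/ is a voiceless uvular fricative. The following trigger /l/ is voiced, so /χ/ must become voiced as well.
The voiced uvular fricative is [ʁ], so /χ/ → [ʁ].
At the second juncture, /ɸ/ likewise becomes [β] adjacent to /ɾ/.

[χiʁlɪβɾə]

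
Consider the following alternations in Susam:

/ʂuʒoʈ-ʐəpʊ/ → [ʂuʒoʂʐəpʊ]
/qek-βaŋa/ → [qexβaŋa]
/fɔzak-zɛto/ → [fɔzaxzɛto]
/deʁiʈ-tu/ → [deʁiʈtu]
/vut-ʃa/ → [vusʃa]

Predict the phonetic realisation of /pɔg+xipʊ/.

The data show regressive manner assimilation: /ʈ/ → [ʂ] before /ʐ/; /k/ → [x] before /β/; /k/ → [x] before /z/; /t/ → [s] before /ʃ/. In each pair only manner changes, matching the following consonant, while place and voice stay constant.
Nothing changes in [deʁiʈtu]: there the adjacent consonants already agree in manner (/ʈ/ and /t/ are both stops), so this form is consistent with the same rule.
/g/ is a voiced velar stop. The following trigger /x/ is a fricative, so /g/ must become a fricative as well.
Changing only its manner to fricative gives [ɣ] — the voiced velar fricative.

[pɔɣxipʊ]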